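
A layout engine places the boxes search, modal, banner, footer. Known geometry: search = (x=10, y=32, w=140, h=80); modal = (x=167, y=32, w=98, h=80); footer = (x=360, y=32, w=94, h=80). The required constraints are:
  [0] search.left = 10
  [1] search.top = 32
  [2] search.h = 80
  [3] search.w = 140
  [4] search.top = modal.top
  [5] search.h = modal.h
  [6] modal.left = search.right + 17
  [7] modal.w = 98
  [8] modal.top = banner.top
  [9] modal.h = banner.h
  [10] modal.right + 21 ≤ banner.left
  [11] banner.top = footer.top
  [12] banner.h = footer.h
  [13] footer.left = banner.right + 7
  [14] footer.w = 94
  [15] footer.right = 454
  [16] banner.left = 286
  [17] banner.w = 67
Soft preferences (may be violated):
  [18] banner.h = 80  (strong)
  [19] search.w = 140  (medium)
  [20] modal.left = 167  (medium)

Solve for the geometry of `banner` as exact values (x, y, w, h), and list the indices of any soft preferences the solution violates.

banner = (x=286, y=32, w=67, h=80)
violated soft preferences: none

1. banner.y = 32  [modal.top = banner.top]
2. banner.h = 80  [modal.h = banner.h]
3. banner.x = 286  [banner.left = 286]
4. banner.w = 67  [banner.w = 67]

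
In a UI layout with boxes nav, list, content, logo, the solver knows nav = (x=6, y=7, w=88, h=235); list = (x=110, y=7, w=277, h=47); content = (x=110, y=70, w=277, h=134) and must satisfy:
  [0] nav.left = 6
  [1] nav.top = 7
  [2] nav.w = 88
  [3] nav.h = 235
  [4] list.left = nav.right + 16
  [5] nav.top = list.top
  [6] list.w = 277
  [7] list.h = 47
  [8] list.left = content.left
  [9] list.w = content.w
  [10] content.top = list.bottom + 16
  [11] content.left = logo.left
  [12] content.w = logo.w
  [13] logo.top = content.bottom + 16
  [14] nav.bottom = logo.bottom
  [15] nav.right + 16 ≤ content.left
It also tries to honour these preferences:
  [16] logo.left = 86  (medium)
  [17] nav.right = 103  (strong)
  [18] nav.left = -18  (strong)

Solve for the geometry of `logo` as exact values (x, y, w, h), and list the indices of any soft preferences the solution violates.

1. logo.x = 110  [content.left = logo.left]
2. logo.w = 277  [content.w = logo.w]
3. logo.y = 220  [logo.top = content.bottom + 16]
4. logo.h = 22  [nav.bottom = logo.bottom]

logo = (x=110, y=220, w=277, h=22)
violated soft preferences: 16, 17, 18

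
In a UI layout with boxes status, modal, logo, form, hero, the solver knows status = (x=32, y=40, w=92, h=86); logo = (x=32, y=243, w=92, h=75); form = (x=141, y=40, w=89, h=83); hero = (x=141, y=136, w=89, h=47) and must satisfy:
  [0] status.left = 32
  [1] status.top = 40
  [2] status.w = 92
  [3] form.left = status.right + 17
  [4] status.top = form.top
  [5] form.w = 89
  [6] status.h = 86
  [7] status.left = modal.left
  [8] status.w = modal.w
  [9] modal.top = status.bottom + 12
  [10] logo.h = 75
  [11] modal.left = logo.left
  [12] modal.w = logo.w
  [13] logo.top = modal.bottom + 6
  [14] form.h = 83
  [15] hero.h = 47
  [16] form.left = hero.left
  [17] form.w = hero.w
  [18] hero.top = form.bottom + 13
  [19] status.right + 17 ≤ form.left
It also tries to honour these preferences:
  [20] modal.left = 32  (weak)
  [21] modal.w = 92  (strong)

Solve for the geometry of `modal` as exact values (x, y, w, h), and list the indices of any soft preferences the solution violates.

modal = (x=32, y=138, w=92, h=99)
violated soft preferences: none

1. modal.x = 32  [status.left = modal.left]
2. modal.w = 92  [status.w = modal.w]
3. modal.y = 138  [modal.top = status.bottom + 12]
4. modal.h = 99  [logo.top = modal.bottom + 6]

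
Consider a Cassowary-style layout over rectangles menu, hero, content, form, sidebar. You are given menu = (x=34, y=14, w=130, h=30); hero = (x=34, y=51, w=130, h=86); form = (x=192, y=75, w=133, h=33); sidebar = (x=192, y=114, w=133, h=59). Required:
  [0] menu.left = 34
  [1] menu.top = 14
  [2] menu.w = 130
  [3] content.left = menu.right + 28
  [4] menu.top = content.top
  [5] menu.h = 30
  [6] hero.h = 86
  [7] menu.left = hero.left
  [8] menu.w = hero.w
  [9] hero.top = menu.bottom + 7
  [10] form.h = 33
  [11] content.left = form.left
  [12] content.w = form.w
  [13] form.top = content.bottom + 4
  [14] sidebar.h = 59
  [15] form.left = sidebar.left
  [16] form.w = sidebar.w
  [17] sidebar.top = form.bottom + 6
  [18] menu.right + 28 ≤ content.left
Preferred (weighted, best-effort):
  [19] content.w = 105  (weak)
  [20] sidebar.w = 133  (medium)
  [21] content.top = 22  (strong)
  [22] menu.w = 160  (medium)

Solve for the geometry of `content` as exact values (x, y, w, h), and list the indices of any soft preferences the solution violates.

content = (x=192, y=14, w=133, h=57)
violated soft preferences: 19, 21, 22

1. content.x = 192  [content.left = menu.right + 28]
2. content.y = 14  [menu.top = content.top]
3. content.w = 133  [content.w = form.w]
4. content.h = 57  [form.top = content.bottom + 4]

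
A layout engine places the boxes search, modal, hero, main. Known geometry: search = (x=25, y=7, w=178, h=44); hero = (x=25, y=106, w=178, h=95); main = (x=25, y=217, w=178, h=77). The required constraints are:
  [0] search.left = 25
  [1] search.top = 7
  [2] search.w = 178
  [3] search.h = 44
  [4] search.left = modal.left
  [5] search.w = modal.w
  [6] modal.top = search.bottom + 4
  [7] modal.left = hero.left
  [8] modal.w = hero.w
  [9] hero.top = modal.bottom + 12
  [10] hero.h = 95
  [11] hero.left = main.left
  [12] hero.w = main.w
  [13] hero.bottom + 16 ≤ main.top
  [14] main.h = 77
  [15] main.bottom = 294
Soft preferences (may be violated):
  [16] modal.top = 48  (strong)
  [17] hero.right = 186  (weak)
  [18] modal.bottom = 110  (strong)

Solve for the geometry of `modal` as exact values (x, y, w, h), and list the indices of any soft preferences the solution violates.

modal = (x=25, y=55, w=178, h=39)
violated soft preferences: 16, 17, 18

1. modal.x = 25  [search.left = modal.left]
2. modal.w = 178  [search.w = modal.w]
3. modal.y = 55  [modal.top = search.bottom + 4]
4. modal.h = 39  [hero.top = modal.bottom + 12]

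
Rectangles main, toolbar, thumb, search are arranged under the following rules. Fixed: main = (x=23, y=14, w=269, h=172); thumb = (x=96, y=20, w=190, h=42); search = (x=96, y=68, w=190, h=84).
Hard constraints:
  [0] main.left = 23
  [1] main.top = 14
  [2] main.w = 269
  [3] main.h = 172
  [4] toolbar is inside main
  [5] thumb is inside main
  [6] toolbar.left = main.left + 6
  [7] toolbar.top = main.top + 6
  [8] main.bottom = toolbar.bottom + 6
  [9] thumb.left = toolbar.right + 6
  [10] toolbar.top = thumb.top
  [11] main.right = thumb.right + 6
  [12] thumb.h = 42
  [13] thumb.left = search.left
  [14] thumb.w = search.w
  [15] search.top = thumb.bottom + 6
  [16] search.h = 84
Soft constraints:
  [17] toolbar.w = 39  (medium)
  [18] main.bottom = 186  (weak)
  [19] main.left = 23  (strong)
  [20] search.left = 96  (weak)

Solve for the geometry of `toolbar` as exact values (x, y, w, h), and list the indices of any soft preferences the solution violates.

toolbar = (x=29, y=20, w=61, h=160)
violated soft preferences: 17

1. toolbar.x = 29  [toolbar.left = main.left + 6]
2. toolbar.y = 20  [toolbar.top = main.top + 6]
3. toolbar.h = 160  [main.bottom = toolbar.bottom + 6]
4. toolbar.w = 61  [thumb.left = toolbar.right + 6]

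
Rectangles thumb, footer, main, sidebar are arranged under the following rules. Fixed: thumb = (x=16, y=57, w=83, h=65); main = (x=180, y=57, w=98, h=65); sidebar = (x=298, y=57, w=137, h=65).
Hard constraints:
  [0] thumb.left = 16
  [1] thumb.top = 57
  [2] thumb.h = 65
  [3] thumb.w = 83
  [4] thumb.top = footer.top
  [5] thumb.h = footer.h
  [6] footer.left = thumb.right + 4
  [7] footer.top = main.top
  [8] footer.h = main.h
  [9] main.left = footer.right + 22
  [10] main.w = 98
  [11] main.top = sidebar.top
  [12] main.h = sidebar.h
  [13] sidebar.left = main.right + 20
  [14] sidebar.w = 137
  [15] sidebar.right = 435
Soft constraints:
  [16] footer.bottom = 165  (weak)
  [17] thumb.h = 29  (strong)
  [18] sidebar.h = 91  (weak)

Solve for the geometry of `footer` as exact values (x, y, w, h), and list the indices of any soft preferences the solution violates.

1. footer.y = 57  [thumb.top = footer.top]
2. footer.h = 65  [thumb.h = footer.h]
3. footer.x = 103  [footer.left = thumb.right + 4]
4. footer.w = 55  [main.left = footer.right + 22]

footer = (x=103, y=57, w=55, h=65)
violated soft preferences: 16, 17, 18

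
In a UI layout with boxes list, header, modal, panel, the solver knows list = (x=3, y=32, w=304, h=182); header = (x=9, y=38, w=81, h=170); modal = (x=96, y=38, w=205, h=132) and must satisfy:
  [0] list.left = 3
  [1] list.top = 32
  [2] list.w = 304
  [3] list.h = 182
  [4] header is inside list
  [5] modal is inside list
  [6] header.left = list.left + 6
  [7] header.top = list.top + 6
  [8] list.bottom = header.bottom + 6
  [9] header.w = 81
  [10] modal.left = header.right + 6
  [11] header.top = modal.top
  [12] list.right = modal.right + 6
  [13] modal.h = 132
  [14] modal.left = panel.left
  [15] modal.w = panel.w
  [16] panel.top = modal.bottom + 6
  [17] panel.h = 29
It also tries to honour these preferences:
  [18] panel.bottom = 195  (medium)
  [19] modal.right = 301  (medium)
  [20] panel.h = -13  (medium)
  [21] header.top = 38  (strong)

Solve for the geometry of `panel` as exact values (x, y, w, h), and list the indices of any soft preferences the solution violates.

1. panel.x = 96  [modal.left = panel.left]
2. panel.w = 205  [modal.w = panel.w]
3. panel.y = 176  [panel.top = modal.bottom + 6]
4. panel.h = 29  [panel.h = 29]

panel = (x=96, y=176, w=205, h=29)
violated soft preferences: 18, 20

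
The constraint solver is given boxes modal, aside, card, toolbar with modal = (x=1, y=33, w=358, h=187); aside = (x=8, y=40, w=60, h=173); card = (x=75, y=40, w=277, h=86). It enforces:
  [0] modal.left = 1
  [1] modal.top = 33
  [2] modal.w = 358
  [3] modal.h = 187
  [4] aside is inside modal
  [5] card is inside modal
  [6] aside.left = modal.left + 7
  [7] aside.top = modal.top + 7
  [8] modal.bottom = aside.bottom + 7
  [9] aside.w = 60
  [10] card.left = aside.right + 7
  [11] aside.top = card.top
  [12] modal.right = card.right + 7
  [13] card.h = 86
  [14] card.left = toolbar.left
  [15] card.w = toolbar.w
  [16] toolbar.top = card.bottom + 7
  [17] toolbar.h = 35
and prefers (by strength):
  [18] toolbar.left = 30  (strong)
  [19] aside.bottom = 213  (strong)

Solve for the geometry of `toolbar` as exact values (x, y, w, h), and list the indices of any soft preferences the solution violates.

toolbar = (x=75, y=133, w=277, h=35)
violated soft preferences: 18

1. toolbar.x = 75  [card.left = toolbar.left]
2. toolbar.w = 277  [card.w = toolbar.w]
3. toolbar.y = 133  [toolbar.top = card.bottom + 7]
4. toolbar.h = 35  [toolbar.h = 35]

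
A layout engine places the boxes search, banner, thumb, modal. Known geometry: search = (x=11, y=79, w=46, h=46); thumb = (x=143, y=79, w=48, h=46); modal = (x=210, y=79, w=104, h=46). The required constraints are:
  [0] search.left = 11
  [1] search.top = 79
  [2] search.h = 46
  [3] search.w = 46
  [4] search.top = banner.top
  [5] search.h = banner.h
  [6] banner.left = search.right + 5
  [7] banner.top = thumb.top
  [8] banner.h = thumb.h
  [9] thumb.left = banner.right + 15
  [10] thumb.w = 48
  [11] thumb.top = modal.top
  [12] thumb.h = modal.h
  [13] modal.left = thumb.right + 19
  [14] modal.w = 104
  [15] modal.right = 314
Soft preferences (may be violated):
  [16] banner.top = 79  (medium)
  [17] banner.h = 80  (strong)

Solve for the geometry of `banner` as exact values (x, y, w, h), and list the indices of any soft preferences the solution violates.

banner = (x=62, y=79, w=66, h=46)
violated soft preferences: 17

1. banner.y = 79  [search.top = banner.top]
2. banner.h = 46  [search.h = banner.h]
3. banner.x = 62  [banner.left = search.right + 5]
4. banner.w = 66  [thumb.left = banner.right + 15]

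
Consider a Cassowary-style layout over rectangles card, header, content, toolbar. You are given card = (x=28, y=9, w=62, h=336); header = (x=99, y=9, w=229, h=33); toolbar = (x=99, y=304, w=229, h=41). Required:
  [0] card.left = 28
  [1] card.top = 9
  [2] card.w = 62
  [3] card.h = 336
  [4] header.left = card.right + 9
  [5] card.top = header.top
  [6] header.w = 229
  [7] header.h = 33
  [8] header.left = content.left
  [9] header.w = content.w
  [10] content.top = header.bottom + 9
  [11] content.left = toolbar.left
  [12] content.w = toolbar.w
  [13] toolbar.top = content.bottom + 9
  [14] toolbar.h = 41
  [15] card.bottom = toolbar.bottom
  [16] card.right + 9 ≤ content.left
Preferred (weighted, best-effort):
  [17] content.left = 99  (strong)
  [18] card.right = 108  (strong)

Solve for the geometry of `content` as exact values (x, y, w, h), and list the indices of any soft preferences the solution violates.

1. content.x = 99  [header.left = content.left]
2. content.w = 229  [header.w = content.w]
3. content.y = 51  [content.top = header.bottom + 9]
4. content.h = 244  [toolbar.top = content.bottom + 9]

content = (x=99, y=51, w=229, h=244)
violated soft preferences: 18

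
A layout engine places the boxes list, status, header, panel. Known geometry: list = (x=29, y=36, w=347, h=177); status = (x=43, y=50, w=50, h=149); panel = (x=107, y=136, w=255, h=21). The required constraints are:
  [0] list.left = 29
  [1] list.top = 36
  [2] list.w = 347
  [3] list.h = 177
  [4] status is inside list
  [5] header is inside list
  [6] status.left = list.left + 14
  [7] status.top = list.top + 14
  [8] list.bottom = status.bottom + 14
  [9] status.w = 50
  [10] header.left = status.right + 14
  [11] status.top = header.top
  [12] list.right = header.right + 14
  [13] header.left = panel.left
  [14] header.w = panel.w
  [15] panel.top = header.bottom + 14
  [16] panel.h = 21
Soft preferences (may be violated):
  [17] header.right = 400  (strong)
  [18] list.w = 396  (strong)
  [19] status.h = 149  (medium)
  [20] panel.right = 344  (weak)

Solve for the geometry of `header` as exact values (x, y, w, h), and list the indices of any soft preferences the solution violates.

header = (x=107, y=50, w=255, h=72)
violated soft preferences: 17, 18, 20

1. header.x = 107  [header.left = status.right + 14]
2. header.y = 50  [status.top = header.top]
3. header.w = 255  [list.right = header.right + 14]
4. header.h = 72  [panel.top = header.bottom + 14]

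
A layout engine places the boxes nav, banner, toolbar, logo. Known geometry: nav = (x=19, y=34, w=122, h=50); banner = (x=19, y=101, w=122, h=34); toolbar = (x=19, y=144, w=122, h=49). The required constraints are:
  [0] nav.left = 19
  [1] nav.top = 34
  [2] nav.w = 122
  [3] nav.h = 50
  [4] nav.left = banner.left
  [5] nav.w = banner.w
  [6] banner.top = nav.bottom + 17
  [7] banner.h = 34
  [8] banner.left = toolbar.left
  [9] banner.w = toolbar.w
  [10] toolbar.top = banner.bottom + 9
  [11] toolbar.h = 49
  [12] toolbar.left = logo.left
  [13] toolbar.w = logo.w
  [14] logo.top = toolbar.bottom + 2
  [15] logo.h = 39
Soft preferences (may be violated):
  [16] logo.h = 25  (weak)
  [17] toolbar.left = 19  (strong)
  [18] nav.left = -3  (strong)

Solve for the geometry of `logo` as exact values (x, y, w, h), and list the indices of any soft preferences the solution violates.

logo = (x=19, y=195, w=122, h=39)
violated soft preferences: 16, 18

1. logo.x = 19  [toolbar.left = logo.left]
2. logo.w = 122  [toolbar.w = logo.w]
3. logo.y = 195  [logo.top = toolbar.bottom + 2]
4. logo.h = 39  [logo.h = 39]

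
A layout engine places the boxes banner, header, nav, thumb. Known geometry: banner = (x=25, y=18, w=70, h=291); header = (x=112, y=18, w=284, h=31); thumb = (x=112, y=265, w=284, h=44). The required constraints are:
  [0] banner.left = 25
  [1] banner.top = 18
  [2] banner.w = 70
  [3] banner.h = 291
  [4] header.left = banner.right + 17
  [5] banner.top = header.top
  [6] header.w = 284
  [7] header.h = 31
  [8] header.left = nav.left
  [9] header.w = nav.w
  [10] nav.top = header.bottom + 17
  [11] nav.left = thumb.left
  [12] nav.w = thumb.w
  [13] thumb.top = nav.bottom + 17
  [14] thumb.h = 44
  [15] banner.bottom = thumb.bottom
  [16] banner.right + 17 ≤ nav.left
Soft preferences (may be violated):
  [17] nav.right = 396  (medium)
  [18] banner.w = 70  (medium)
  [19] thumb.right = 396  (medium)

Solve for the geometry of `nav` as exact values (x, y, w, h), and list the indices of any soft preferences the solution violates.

nav = (x=112, y=66, w=284, h=182)
violated soft preferences: none

1. nav.x = 112  [header.left = nav.left]
2. nav.w = 284  [header.w = nav.w]
3. nav.y = 66  [nav.top = header.bottom + 17]
4. nav.h = 182  [thumb.top = nav.bottom + 17]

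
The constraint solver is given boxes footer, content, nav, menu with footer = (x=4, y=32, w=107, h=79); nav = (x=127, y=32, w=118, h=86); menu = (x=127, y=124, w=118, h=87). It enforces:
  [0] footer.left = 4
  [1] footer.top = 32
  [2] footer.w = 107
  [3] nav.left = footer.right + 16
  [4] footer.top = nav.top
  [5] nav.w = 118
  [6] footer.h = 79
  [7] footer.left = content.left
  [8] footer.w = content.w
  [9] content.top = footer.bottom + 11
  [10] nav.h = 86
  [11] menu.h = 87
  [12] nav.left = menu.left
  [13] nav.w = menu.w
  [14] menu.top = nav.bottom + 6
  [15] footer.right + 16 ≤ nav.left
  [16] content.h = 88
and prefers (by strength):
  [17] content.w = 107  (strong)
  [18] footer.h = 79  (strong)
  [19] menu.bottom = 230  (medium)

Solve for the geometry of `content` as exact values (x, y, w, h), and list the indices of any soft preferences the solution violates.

content = (x=4, y=122, w=107, h=88)
violated soft preferences: 19

1. content.x = 4  [footer.left = content.left]
2. content.w = 107  [footer.w = content.w]
3. content.y = 122  [content.top = footer.bottom + 11]
4. content.h = 88  [content.h = 88]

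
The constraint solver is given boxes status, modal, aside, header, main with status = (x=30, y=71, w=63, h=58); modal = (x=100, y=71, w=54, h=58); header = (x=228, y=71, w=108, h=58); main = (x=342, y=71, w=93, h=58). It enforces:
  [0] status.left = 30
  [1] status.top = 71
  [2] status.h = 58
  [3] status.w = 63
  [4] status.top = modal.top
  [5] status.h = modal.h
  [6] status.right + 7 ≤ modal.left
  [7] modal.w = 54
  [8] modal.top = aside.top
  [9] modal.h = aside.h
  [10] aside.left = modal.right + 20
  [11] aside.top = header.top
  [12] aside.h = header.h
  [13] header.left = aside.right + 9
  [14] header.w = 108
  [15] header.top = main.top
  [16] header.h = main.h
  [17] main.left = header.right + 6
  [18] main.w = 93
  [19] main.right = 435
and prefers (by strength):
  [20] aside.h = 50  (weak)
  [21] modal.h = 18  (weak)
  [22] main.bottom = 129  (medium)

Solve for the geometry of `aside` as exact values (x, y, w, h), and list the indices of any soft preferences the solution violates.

1. aside.y = 71  [modal.top = aside.top]
2. aside.h = 58  [modal.h = aside.h]
3. aside.x = 174  [aside.left = modal.right + 20]
4. aside.w = 45  [header.left = aside.right + 9]

aside = (x=174, y=71, w=45, h=58)
violated soft preferences: 20, 21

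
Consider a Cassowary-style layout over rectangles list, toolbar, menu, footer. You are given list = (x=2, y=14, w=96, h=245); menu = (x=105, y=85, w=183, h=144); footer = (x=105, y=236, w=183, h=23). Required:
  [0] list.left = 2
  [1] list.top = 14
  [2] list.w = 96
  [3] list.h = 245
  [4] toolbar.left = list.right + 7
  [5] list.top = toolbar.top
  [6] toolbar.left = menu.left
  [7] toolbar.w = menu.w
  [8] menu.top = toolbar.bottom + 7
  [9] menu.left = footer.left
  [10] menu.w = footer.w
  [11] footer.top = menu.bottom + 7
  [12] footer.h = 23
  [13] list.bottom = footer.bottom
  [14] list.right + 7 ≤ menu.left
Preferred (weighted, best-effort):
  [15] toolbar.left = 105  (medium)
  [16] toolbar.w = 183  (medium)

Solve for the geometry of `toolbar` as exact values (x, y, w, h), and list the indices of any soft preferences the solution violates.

1. toolbar.x = 105  [toolbar.left = list.right + 7]
2. toolbar.y = 14  [list.top = toolbar.top]
3. toolbar.w = 183  [toolbar.w = menu.w]
4. toolbar.h = 64  [menu.top = toolbar.bottom + 7]

toolbar = (x=105, y=14, w=183, h=64)
violated soft preferences: none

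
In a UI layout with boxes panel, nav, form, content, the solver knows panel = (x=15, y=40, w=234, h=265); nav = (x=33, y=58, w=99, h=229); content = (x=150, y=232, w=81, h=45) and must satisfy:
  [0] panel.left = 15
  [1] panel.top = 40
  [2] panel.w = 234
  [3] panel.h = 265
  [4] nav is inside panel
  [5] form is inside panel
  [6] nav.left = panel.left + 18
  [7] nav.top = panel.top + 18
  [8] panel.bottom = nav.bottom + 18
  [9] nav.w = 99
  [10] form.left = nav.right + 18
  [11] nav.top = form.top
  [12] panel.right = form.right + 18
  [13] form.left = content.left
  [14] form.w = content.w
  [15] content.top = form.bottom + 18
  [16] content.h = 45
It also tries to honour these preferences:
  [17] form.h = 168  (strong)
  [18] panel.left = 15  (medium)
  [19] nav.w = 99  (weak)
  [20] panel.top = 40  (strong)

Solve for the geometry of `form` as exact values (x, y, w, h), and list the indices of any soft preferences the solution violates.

form = (x=150, y=58, w=81, h=156)
violated soft preferences: 17

1. form.x = 150  [form.left = nav.right + 18]
2. form.y = 58  [nav.top = form.top]
3. form.w = 81  [panel.right = form.right + 18]
4. form.h = 156  [content.top = form.bottom + 18]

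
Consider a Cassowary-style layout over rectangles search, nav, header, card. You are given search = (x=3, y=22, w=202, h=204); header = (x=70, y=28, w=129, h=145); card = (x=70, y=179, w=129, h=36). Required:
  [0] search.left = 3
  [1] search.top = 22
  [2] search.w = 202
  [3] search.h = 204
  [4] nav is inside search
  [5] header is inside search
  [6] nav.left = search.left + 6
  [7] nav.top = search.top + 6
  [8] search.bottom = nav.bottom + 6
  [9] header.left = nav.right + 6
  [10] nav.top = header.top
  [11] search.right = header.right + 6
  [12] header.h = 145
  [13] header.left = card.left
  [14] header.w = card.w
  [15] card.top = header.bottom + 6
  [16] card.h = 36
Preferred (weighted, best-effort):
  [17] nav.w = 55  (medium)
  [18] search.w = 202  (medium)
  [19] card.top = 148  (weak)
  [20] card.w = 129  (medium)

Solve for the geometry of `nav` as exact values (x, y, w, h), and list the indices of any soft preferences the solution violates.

1. nav.x = 9  [nav.left = search.left + 6]
2. nav.y = 28  [nav.top = search.top + 6]
3. nav.h = 192  [search.bottom = nav.bottom + 6]
4. nav.w = 55  [header.left = nav.right + 6]

nav = (x=9, y=28, w=55, h=192)
violated soft preferences: 19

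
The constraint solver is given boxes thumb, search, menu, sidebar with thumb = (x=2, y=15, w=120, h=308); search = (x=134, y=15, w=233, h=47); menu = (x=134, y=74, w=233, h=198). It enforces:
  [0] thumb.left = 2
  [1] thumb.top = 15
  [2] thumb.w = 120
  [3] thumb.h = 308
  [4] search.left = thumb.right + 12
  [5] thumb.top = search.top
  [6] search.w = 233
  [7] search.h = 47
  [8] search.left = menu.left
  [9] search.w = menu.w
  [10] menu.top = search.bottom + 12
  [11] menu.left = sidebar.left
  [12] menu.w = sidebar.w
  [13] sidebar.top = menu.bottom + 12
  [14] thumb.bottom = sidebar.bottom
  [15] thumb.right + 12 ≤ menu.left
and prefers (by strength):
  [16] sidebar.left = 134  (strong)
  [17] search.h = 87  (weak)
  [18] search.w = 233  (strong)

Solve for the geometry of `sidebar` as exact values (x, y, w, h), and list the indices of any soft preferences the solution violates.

sidebar = (x=134, y=284, w=233, h=39)
violated soft preferences: 17

1. sidebar.x = 134  [menu.left = sidebar.left]
2. sidebar.w = 233  [menu.w = sidebar.w]
3. sidebar.y = 284  [sidebar.top = menu.bottom + 12]
4. sidebar.h = 39  [thumb.bottom = sidebar.bottom]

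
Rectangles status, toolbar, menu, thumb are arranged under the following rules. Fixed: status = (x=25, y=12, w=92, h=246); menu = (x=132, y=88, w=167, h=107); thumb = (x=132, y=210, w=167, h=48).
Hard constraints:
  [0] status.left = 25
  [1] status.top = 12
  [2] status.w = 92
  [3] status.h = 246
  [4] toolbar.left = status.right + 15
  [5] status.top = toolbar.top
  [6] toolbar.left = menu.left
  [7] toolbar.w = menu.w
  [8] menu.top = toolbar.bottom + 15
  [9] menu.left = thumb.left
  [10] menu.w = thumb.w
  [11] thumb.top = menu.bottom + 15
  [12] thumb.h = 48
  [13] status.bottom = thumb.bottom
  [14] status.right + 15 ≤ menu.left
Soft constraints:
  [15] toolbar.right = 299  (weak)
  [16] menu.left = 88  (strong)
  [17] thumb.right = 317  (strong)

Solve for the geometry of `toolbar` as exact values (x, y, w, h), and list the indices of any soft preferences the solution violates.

1. toolbar.x = 132  [toolbar.left = status.right + 15]
2. toolbar.y = 12  [status.top = toolbar.top]
3. toolbar.w = 167  [toolbar.w = menu.w]
4. toolbar.h = 61  [menu.top = toolbar.bottom + 15]

toolbar = (x=132, y=12, w=167, h=61)
violated soft preferences: 16, 17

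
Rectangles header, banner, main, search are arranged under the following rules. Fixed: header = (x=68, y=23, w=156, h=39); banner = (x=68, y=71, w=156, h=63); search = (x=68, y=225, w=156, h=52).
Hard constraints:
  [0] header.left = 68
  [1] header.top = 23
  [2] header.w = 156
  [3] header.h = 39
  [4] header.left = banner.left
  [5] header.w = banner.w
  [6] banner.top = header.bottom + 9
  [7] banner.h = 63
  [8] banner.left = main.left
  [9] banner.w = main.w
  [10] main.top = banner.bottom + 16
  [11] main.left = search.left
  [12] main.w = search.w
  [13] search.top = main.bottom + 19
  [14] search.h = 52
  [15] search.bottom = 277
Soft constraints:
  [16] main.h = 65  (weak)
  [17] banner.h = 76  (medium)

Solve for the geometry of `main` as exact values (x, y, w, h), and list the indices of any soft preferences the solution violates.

1. main.x = 68  [banner.left = main.left]
2. main.w = 156  [banner.w = main.w]
3. main.y = 150  [main.top = banner.bottom + 16]
4. main.h = 56  [search.top = main.bottom + 19]

main = (x=68, y=150, w=156, h=56)
violated soft preferences: 16, 17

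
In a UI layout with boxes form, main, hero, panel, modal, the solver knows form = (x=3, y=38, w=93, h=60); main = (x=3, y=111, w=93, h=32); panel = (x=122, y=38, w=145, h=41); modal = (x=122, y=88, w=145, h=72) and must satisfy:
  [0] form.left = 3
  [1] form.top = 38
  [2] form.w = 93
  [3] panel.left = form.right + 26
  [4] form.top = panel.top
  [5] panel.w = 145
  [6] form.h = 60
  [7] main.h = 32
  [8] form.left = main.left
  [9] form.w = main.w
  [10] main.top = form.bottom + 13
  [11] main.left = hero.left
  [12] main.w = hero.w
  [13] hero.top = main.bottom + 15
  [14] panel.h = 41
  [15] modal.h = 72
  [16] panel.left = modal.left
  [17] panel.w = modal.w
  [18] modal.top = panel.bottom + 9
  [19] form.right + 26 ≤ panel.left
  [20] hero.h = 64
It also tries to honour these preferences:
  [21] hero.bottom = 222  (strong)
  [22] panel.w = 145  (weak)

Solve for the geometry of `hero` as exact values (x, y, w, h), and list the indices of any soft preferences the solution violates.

1. hero.x = 3  [main.left = hero.left]
2. hero.w = 93  [main.w = hero.w]
3. hero.y = 158  [hero.top = main.bottom + 15]
4. hero.h = 64  [hero.h = 64]

hero = (x=3, y=158, w=93, h=64)
violated soft preferences: none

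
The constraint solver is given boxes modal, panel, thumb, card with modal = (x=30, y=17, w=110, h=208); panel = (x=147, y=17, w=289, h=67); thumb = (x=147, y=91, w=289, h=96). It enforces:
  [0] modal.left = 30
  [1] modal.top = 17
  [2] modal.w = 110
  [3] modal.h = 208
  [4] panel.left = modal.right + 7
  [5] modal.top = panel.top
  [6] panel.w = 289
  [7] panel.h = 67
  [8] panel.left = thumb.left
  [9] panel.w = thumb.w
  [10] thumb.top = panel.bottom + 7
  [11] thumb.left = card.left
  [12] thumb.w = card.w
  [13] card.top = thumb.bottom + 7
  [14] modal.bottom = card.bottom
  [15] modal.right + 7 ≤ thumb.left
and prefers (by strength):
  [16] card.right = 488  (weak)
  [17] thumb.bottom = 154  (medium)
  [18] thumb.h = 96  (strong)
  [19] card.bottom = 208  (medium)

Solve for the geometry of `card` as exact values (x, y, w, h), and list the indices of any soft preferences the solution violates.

card = (x=147, y=194, w=289, h=31)
violated soft preferences: 16, 17, 19

1. card.x = 147  [thumb.left = card.left]
2. card.w = 289  [thumb.w = card.w]
3. card.y = 194  [card.top = thumb.bottom + 7]
4. card.h = 31  [modal.bottom = card.bottom]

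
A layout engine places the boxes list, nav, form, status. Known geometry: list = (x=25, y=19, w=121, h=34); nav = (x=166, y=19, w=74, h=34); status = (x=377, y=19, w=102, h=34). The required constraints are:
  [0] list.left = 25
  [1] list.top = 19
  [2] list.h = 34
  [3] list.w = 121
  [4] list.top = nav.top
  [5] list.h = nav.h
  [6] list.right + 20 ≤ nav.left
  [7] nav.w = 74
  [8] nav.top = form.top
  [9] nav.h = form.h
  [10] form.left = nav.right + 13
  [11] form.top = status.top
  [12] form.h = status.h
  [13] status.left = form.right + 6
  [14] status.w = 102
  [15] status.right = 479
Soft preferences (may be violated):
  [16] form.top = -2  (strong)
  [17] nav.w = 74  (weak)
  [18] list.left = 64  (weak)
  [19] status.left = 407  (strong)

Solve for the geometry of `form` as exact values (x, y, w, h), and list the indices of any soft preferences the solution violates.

form = (x=253, y=19, w=118, h=34)
violated soft preferences: 16, 18, 19

1. form.y = 19  [nav.top = form.top]
2. form.h = 34  [nav.h = form.h]
3. form.x = 253  [form.left = nav.right + 13]
4. form.w = 118  [status.left = form.right + 6]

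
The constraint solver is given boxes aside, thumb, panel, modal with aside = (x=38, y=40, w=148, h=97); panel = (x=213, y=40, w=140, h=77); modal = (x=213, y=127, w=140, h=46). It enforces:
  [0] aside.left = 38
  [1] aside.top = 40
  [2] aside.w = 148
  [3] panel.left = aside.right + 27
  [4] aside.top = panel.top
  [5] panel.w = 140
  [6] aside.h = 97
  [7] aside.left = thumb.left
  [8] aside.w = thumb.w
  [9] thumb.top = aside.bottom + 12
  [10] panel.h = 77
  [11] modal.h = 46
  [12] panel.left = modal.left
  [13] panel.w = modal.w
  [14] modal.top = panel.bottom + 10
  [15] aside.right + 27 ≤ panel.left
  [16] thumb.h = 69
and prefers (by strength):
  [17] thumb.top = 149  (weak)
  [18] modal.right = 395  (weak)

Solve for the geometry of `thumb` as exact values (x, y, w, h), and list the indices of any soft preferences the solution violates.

1. thumb.x = 38  [aside.left = thumb.left]
2. thumb.w = 148  [aside.w = thumb.w]
3. thumb.y = 149  [thumb.top = aside.bottom + 12]
4. thumb.h = 69  [thumb.h = 69]

thumb = (x=38, y=149, w=148, h=69)
violated soft preferences: 18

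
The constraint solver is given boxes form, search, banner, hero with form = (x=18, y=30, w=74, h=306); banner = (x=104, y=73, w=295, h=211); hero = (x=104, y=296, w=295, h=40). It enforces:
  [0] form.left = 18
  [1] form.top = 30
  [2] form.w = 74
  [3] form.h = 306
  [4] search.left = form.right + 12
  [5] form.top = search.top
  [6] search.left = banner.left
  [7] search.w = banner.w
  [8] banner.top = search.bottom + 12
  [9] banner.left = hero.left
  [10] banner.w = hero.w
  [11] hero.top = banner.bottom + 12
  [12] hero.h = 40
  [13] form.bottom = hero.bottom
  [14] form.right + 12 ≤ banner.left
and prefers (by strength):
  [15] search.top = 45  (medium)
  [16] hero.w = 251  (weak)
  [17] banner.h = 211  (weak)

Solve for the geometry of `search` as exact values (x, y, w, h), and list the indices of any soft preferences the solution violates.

1. search.x = 104  [search.left = form.right + 12]
2. search.y = 30  [form.top = search.top]
3. search.w = 295  [search.w = banner.w]
4. search.h = 31  [banner.top = search.bottom + 12]

search = (x=104, y=30, w=295, h=31)
violated soft preferences: 15, 16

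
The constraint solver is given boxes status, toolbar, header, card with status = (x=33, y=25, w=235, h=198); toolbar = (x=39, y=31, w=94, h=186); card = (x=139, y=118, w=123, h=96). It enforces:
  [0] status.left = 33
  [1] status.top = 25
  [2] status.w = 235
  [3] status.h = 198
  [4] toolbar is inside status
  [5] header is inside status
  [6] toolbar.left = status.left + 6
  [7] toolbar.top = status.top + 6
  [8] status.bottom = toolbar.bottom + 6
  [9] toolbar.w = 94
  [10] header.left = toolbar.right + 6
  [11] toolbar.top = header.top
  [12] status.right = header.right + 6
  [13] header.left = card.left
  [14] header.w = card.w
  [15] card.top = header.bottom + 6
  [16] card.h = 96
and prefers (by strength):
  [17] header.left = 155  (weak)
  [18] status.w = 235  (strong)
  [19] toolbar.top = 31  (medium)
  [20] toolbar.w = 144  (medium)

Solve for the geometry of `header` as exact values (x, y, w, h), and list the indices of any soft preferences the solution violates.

1. header.x = 139  [header.left = toolbar.right + 6]
2. header.y = 31  [toolbar.top = header.top]
3. header.w = 123  [status.right = header.right + 6]
4. header.h = 81  [card.top = header.bottom + 6]

header = (x=139, y=31, w=123, h=81)
violated soft preferences: 17, 20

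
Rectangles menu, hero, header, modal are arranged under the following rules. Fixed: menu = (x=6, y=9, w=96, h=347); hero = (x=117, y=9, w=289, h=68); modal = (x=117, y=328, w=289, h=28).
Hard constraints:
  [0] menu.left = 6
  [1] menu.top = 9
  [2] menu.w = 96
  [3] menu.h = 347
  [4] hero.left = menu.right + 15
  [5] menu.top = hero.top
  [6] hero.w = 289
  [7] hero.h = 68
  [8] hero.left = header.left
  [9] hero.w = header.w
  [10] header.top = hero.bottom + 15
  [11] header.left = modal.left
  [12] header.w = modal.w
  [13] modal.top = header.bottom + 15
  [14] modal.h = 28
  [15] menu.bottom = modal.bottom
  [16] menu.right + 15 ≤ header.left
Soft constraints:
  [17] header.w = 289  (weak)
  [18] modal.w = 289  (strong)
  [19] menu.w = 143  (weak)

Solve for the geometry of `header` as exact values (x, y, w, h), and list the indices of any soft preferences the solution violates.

header = (x=117, y=92, w=289, h=221)
violated soft preferences: 19

1. header.x = 117  [hero.left = header.left]
2. header.w = 289  [hero.w = header.w]
3. header.y = 92  [header.top = hero.bottom + 15]
4. header.h = 221  [modal.top = header.bottom + 15]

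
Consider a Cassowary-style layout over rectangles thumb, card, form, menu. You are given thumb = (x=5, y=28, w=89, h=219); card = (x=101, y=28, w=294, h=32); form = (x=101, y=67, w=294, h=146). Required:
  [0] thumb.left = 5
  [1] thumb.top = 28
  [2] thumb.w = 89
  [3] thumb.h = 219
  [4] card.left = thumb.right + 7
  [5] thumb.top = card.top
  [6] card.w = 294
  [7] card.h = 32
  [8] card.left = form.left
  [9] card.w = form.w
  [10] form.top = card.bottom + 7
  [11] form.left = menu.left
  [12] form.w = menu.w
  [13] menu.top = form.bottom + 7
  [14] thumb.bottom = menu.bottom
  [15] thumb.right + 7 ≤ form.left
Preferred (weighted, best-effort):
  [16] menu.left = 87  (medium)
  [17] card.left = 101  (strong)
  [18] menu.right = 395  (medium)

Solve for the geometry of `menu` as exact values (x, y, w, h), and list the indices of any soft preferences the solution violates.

1. menu.x = 101  [form.left = menu.left]
2. menu.w = 294  [form.w = menu.w]
3. menu.y = 220  [menu.top = form.bottom + 7]
4. menu.h = 27  [thumb.bottom = menu.bottom]

menu = (x=101, y=220, w=294, h=27)
violated soft preferences: 16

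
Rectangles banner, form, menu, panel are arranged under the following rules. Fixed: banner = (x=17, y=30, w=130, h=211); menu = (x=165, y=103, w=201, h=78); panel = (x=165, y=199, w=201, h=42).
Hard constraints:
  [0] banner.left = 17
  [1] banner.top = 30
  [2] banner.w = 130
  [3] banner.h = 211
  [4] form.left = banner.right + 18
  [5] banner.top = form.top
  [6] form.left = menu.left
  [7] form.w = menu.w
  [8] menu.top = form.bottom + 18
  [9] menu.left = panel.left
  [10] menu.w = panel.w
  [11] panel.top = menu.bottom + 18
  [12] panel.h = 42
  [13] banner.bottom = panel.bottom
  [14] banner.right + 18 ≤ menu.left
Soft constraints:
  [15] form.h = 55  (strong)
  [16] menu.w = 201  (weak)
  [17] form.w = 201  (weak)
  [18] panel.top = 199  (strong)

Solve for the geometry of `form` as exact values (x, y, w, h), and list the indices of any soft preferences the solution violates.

form = (x=165, y=30, w=201, h=55)
violated soft preferences: none

1. form.x = 165  [form.left = banner.right + 18]
2. form.y = 30  [banner.top = form.top]
3. form.w = 201  [form.w = menu.w]
4. form.h = 55  [menu.top = form.bottom + 18]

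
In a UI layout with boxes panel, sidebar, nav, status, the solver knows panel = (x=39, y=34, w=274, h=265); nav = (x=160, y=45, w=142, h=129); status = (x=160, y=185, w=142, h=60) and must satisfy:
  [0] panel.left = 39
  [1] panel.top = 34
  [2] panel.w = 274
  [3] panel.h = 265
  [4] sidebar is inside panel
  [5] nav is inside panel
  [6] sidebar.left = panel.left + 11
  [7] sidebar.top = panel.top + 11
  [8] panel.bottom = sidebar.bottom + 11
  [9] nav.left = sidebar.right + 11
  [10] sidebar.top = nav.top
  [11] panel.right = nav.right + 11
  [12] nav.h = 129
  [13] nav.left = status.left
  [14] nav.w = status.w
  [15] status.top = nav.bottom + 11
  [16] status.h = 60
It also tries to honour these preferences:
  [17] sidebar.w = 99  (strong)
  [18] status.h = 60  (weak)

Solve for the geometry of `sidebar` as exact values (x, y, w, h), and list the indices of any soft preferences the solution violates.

1. sidebar.x = 50  [sidebar.left = panel.left + 11]
2. sidebar.y = 45  [sidebar.top = panel.top + 11]
3. sidebar.h = 243  [panel.bottom = sidebar.bottom + 11]
4. sidebar.w = 99  [nav.left = sidebar.right + 11]

sidebar = (x=50, y=45, w=99, h=243)
violated soft preferences: none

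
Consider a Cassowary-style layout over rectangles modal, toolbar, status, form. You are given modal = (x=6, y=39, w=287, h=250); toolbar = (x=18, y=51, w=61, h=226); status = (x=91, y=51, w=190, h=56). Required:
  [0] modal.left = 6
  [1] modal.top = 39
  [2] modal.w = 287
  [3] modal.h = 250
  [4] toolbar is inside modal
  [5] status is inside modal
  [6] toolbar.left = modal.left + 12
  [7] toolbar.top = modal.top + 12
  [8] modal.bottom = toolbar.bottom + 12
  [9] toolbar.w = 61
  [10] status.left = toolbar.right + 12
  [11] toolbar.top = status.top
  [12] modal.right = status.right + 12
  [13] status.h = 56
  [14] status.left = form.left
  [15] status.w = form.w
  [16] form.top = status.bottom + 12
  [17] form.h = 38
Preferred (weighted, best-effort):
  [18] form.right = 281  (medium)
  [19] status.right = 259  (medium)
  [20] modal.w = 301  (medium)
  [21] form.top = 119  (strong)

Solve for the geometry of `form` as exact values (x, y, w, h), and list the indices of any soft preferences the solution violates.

form = (x=91, y=119, w=190, h=38)
violated soft preferences: 19, 20

1. form.x = 91  [status.left = form.left]
2. form.w = 190  [status.w = form.w]
3. form.y = 119  [form.top = status.bottom + 12]
4. form.h = 38  [form.h = 38]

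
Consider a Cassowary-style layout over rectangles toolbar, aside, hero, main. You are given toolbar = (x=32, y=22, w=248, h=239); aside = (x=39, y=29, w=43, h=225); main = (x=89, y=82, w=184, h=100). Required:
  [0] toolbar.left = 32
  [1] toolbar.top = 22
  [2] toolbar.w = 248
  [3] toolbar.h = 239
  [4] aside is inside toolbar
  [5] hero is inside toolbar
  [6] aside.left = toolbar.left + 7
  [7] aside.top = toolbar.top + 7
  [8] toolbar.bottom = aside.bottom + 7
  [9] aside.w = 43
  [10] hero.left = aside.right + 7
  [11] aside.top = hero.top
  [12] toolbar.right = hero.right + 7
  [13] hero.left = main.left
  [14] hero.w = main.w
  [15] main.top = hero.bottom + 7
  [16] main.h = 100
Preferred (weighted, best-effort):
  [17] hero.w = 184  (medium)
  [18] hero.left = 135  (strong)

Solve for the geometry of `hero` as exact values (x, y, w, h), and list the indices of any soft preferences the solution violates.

1. hero.x = 89  [hero.left = aside.right + 7]
2. hero.y = 29  [aside.top = hero.top]
3. hero.w = 184  [toolbar.right = hero.right + 7]
4. hero.h = 46  [main.top = hero.bottom + 7]

hero = (x=89, y=29, w=184, h=46)
violated soft preferences: 18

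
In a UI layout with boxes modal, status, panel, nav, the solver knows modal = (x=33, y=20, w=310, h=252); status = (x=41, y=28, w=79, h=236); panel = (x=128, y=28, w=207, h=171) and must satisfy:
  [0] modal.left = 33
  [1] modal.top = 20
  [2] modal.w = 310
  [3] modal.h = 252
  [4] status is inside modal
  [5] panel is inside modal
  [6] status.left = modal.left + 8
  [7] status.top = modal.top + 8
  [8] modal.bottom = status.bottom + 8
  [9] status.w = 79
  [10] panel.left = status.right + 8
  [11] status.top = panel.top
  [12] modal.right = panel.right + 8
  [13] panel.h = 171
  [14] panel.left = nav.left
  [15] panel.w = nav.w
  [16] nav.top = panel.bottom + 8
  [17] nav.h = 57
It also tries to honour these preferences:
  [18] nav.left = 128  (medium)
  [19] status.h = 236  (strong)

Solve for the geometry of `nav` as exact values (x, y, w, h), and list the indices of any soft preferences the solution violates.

nav = (x=128, y=207, w=207, h=57)
violated soft preferences: none

1. nav.x = 128  [panel.left = nav.left]
2. nav.w = 207  [panel.w = nav.w]
3. nav.y = 207  [nav.top = panel.bottom + 8]
4. nav.h = 57  [nav.h = 57]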